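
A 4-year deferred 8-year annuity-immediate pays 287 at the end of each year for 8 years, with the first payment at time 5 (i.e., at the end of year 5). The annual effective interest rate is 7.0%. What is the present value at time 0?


PV at time 4 of the 8-year annuity-immediate:
a_n = 287 * (1-(1+0.07)^(-8))/0.07 = 1713.7627
Discount back 4 years to time 0:
PV = 1713.7627 * (1+0.07)^(-4)
= 1713.7627 * 0.762895
= 1307.4213


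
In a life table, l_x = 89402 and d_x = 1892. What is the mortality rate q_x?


q_x = d_x / l_x
= 1892 / 89402
= 0.0212


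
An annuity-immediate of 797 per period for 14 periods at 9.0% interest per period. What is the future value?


FV = PMT * ((1+i)^n - 1) / i
= 797 * ((1.09)^14 - 1) / 0.09
= 797 * (3.341727 - 1) / 0.09
= 20737.2938


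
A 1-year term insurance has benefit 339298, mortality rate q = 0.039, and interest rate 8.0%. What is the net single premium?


NSP = benefit * q * v
v = 1/(1+i) = 0.925926
NSP = 339298 * 0.039 * 0.925926
= 12252.4278


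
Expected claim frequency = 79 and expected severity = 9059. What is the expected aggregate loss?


E[S] = E[N] * E[X]
= 79 * 9059
= 715661


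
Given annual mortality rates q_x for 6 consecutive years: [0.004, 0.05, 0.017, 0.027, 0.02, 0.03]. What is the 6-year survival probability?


p_k = 1 - q_k for each year
Survival = product of (1 - q_k)
= 0.996 * 0.95 * 0.983 * 0.973 * 0.98 * 0.97
= 0.8603


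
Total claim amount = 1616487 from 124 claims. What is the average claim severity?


severity = total / number
= 1616487 / 124
= 13036.1855


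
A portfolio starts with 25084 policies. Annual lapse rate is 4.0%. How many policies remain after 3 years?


remaining = initial * (1 - lapse)^years
= 25084 * (1 - 0.04)^3
= 25084 * 0.884736
= 22192.7178


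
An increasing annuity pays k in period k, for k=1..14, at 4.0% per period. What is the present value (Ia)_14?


(Ia)_n = sum_{k=1}^{n} k * v^k, v = 1/(1+i)
v = 0.961538
Sum computed term by term:
(Ia)_14 = 72.5249


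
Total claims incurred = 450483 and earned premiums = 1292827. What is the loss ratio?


Loss ratio = claims / premiums
= 450483 / 1292827
= 0.3484


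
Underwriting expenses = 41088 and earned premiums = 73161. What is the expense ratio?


Expense ratio = expenses / premiums
= 41088 / 73161
= 0.5616


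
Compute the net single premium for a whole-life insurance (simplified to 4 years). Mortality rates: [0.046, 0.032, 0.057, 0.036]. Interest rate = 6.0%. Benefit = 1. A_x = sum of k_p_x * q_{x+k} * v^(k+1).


v = 0.943396
Year 0: k_p_x=1.0, q=0.046, term=0.043396
Year 1: k_p_x=0.954, q=0.032, term=0.02717
Year 2: k_p_x=0.923472, q=0.057, term=0.044196
Year 3: k_p_x=0.870834, q=0.036, term=0.024832
A_x = 0.1396


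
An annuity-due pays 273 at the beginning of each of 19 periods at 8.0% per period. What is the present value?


PV_due = PMT * (1-(1+i)^(-n))/i * (1+i)
PV_immediate = 2621.7826
PV_due = 2621.7826 * 1.08
= 2831.5252


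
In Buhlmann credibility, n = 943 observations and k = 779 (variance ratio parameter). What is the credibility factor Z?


Z = n / (n + k)
= 943 / (943 + 779)
= 943 / 1722
= 0.5476


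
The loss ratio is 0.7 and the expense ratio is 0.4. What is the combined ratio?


Combined ratio = loss ratio + expense ratio
= 0.7 + 0.4
= 1.1


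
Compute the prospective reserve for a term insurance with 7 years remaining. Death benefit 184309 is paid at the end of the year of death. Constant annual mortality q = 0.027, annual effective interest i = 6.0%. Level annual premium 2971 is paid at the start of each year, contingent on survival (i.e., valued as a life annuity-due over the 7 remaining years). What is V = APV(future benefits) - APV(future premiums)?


v = 1/(1+i) = 0.943396
APV(future benefits) per unit = sum_{k=0}^{6} k_p_x * q * v^(k+1) = 0.139936
APV(future benefits) = 184309 * 0.139936 = 25791.374
Life annuity-due factor ä_{x:7} = sum_{k=0}^{6} k_p_x * v^k = 5.493764
APV(future premiums) = 2971 * 5.493764 = 16321.9743
V = 25791.374 - 16321.9743
= 9469.3997


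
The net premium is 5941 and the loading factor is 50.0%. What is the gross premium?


Gross = net * (1 + loading)
= 5941 * (1 + 0.5)
= 5941 * 1.5
= 8911.5


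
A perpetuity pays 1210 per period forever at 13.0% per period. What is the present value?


PV = PMT / i
= 1210 / 0.13
= 9307.6923


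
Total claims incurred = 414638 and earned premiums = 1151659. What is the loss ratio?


Loss ratio = claims / premiums
= 414638 / 1151659
= 0.36


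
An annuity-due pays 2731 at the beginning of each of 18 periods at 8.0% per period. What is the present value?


PV_due = PMT * (1-(1+i)^(-n))/i * (1+i)
PV_immediate = 25594.6238
PV_due = 25594.6238 * 1.08
= 27642.1937


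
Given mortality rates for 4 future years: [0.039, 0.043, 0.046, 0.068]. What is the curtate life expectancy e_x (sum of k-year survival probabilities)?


e_x = sum_{k=1}^{n} k_p_x
k_p_x values:
  1_p_x = 0.961
  2_p_x = 0.919677
  3_p_x = 0.877372
  4_p_x = 0.817711
e_x = 3.5758


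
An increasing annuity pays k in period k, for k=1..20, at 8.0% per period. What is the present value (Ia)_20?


(Ia)_n = sum_{k=1}^{n} k * v^k, v = 1/(1+i)
v = 0.925926
Sum computed term by term:
(Ia)_20 = 78.9079


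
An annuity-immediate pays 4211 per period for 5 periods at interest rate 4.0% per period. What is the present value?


PV = PMT * (1 - (1+i)^(-n)) / i
= 4211 * (1 - (1+0.04)^(-5)) / 0.04
= 4211 * (1 - 0.821927) / 0.04
= 4211 * 4.451822
= 18746.6238


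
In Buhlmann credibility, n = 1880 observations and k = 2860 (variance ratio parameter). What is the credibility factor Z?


Z = n / (n + k)
= 1880 / (1880 + 2860)
= 1880 / 4740
= 0.3966


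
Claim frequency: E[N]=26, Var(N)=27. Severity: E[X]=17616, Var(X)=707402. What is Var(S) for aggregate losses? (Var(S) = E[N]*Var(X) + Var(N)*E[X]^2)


Var(S) = E[N]*Var(X) + Var(N)*E[X]^2
= 26*707402 + 27*17616^2
= 18392452 + 8378733312
= 8.3971e+09


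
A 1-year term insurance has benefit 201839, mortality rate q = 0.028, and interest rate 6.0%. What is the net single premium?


NSP = benefit * q * v
v = 1/(1+i) = 0.943396
NSP = 201839 * 0.028 * 0.943396
= 5331.5962


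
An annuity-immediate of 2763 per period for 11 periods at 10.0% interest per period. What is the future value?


FV = PMT * ((1+i)^n - 1) / i
= 2763 * ((1.1)^11 - 1) / 0.1
= 2763 * (2.853117 - 1) / 0.1
= 51201.6146


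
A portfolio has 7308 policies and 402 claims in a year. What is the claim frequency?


frequency = claims / policies
= 402 / 7308
= 0.055


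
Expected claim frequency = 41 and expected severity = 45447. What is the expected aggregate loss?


E[S] = E[N] * E[X]
= 41 * 45447
= 1.8633e+06


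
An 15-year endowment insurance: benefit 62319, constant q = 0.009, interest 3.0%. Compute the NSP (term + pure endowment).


Term component = 6321.1261
Pure endowment = 15_p_x * v^15 * benefit = 0.873182 * 0.641862 * 62319 = 34927.4535
NSP = 41248.5796


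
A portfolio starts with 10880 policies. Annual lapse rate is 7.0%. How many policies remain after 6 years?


remaining = initial * (1 - lapse)^years
= 10880 * (1 - 0.07)^6
= 10880 * 0.64699
= 7039.2532


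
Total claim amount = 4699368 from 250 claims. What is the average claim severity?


severity = total / number
= 4699368 / 250
= 18797.472


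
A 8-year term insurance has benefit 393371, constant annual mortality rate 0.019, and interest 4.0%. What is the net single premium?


NSP = benefit * sum_{k=0}^{n-1} k_p_x * q * v^(k+1)
With constant q=0.019, v=0.961538
Sum = 0.120203
NSP = 393371 * 0.120203
= 47284.5058


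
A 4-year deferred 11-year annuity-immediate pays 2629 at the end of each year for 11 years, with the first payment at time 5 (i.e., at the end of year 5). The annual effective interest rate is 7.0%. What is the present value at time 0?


PV at time 4 of the 11-year annuity-immediate:
a_n = 2629 * (1-(1+0.07)^(-11))/0.07 = 19714.0148
Discount back 4 years to time 0:
PV = 19714.0148 * (1+0.07)^(-4)
= 19714.0148 * 0.762895
= 15039.7275


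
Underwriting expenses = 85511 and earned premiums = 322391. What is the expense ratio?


Expense ratio = expenses / premiums
= 85511 / 322391
= 0.2652


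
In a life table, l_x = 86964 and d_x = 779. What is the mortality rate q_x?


q_x = d_x / l_x
= 779 / 86964
= 0.009


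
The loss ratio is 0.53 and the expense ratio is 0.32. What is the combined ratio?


Combined ratio = loss ratio + expense ratio
= 0.53 + 0.32
= 0.85


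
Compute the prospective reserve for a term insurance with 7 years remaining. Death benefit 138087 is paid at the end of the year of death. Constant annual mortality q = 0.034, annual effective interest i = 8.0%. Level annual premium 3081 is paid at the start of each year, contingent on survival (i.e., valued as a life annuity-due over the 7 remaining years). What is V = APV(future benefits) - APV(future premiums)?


v = 1/(1+i) = 0.925926
APV(future benefits) per unit = sum_{k=0}^{6} k_p_x * q * v^(k+1) = 0.161647
APV(future benefits) = 138087 * 0.161647 = 22321.2898
Life annuity-due factor ä_{x:7} = sum_{k=0}^{6} k_p_x * v^k = 5.134656
APV(future premiums) = 3081 * 5.134656 = 15819.8743
V = 22321.2898 - 15819.8743
= 6501.4155


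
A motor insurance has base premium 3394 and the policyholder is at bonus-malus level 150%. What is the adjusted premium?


adjusted = base * BM_level / 100
= 3394 * 150 / 100
= 3394 * 1.5
= 5091.0


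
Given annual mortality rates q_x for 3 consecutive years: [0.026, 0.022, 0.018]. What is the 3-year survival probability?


p_k = 1 - q_k for each year
Survival = product of (1 - q_k)
= 0.974 * 0.978 * 0.982
= 0.9354


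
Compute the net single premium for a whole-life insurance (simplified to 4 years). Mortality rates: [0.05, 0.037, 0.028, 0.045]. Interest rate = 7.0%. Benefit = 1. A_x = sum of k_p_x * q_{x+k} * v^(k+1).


v = 0.934579
Year 0: k_p_x=1.0, q=0.05, term=0.046729
Year 1: k_p_x=0.95, q=0.037, term=0.030701
Year 2: k_p_x=0.91485, q=0.028, term=0.02091
Year 3: k_p_x=0.889234, q=0.045, term=0.030528
A_x = 0.1289


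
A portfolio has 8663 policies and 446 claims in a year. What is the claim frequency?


frequency = claims / policies
= 446 / 8663
= 0.0515


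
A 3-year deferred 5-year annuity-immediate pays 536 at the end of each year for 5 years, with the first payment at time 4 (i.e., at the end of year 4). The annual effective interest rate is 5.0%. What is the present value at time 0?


PV at time 3 of the 5-year annuity-immediate:
a_n = 536 * (1-(1+0.05)^(-5))/0.05 = 2320.5995
Discount back 3 years to time 0:
PV = 2320.5995 * (1+0.05)^(-3)
= 2320.5995 * 0.863838
= 2004.6211


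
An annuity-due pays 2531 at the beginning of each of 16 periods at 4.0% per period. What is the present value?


PV_due = PMT * (1-(1+i)^(-n))/i * (1+i)
PV_immediate = 29491.9602
PV_due = 29491.9602 * 1.04
= 30671.6386


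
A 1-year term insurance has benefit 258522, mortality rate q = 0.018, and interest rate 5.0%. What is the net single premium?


NSP = benefit * q * v
v = 1/(1+i) = 0.952381
NSP = 258522 * 0.018 * 0.952381
= 4431.8057


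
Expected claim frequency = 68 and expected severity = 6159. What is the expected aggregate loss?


E[S] = E[N] * E[X]
= 68 * 6159
= 418812


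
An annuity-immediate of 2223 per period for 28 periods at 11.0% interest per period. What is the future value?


FV = PMT * ((1+i)^n - 1) / i
= 2223 * ((1.11)^28 - 1) / 0.11
= 2223 * (18.579901 - 1) / 0.11
= 355273.8265


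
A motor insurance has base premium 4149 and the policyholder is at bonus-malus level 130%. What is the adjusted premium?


adjusted = base * BM_level / 100
= 4149 * 130 / 100
= 4149 * 1.3
= 5393.7


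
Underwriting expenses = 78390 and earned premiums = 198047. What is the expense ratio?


Expense ratio = expenses / premiums
= 78390 / 198047
= 0.3958


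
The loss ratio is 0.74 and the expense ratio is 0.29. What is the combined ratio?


Combined ratio = loss ratio + expense ratio
= 0.74 + 0.29
= 1.03


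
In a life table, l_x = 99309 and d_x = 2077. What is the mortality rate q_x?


q_x = d_x / l_x
= 2077 / 99309
= 0.0209


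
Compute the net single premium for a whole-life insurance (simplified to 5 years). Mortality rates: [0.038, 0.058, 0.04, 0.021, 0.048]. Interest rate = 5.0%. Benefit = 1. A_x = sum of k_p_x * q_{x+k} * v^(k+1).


v = 0.952381
Year 0: k_p_x=1.0, q=0.038, term=0.03619
Year 1: k_p_x=0.962, q=0.058, term=0.050609
Year 2: k_p_x=0.906204, q=0.04, term=0.031313
Year 3: k_p_x=0.869956, q=0.021, term=0.01503
Year 4: k_p_x=0.851687, q=0.048, term=0.032031
A_x = 0.1652


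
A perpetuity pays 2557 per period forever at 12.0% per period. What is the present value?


PV = PMT / i
= 2557 / 0.12
= 21308.3333


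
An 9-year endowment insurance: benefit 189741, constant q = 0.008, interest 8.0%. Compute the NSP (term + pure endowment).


Term component = 9222.0619
Pure endowment = 9_p_x * v^9 * benefit = 0.930262 * 0.500249 * 189741 = 88298.3189
NSP = 97520.3808


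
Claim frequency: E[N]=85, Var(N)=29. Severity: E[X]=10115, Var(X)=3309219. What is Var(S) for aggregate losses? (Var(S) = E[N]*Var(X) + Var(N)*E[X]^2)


Var(S) = E[N]*Var(X) + Var(N)*E[X]^2
= 85*3309219 + 29*10115^2
= 281283615 + 2967083525
= 3.2484e+09


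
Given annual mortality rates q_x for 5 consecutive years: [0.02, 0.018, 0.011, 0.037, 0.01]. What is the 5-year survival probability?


p_k = 1 - q_k for each year
Survival = product of (1 - q_k)
= 0.98 * 0.982 * 0.989 * 0.963 * 0.99
= 0.9074


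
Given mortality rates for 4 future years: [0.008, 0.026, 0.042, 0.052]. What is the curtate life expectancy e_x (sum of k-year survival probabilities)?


e_x = sum_{k=1}^{n} k_p_x
k_p_x values:
  1_p_x = 0.992
  2_p_x = 0.966208
  3_p_x = 0.925627
  4_p_x = 0.877495
e_x = 3.7613


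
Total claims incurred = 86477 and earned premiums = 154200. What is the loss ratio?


Loss ratio = claims / premiums
= 86477 / 154200
= 0.5608


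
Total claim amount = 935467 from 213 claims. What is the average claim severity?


severity = total / number
= 935467 / 213
= 4391.8638


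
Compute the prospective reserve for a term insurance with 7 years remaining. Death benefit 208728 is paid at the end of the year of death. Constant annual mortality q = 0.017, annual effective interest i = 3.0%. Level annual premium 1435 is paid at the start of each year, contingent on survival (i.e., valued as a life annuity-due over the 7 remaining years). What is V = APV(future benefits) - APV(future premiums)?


v = 1/(1+i) = 0.970874
APV(future benefits) per unit = sum_{k=0}^{6} k_p_x * q * v^(k+1) = 0.100868
APV(future benefits) = 208728 * 0.100868 = 21053.888
Life annuity-due factor ä_{x:7} = sum_{k=0}^{6} k_p_x * v^k = 6.111389
APV(future premiums) = 1435 * 6.111389 = 8769.8426
V = 21053.888 - 8769.8426
= 12284.0454


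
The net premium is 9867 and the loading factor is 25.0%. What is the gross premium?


Gross = net * (1 + loading)
= 9867 * (1 + 0.25)
= 9867 * 1.25
= 12333.75


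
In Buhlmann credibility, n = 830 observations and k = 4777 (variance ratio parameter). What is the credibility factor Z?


Z = n / (n + k)
= 830 / (830 + 4777)
= 830 / 5607
= 0.148


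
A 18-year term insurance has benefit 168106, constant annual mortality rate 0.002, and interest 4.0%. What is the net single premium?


NSP = benefit * sum_{k=0}^{n-1} k_p_x * q * v^(k+1)
With constant q=0.002, v=0.961538
Sum = 0.024945
NSP = 168106 * 0.024945
= 4193.3929


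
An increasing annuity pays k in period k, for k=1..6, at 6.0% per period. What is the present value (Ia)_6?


(Ia)_n = sum_{k=1}^{n} k * v^k, v = 1/(1+i)
v = 0.943396
Sum computed term by term:
(Ia)_6 = 16.3767


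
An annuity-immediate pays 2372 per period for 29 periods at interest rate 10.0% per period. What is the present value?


PV = PMT * (1 - (1+i)^(-n)) / i
= 2372 * (1 - (1+0.1)^(-29)) / 0.1
= 2372 * (1 - 0.063039) / 0.1
= 2372 * 9.369606
= 22224.7052


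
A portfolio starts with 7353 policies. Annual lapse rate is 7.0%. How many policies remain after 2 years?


remaining = initial * (1 - lapse)^years
= 7353 * (1 - 0.07)^2
= 7353 * 0.8649
= 6359.6097


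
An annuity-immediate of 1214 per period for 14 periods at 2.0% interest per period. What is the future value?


FV = PMT * ((1+i)^n - 1) / i
= 1214 * ((1.02)^14 - 1) / 0.02
= 1214 * (1.319479 - 1) / 0.02
= 19392.3609


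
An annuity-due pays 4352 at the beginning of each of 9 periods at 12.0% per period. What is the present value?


PV_due = PMT * (1-(1+i)^(-n))/i * (1+i)
PV_immediate = 23188.5431
PV_due = 23188.5431 * 1.12
= 25971.1683


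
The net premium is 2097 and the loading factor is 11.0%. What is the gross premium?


Gross = net * (1 + loading)
= 2097 * (1 + 0.11)
= 2097 * 1.11
= 2327.67


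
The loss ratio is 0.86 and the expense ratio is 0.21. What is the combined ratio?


Combined ratio = loss ratio + expense ratio
= 0.86 + 0.21
= 1.07


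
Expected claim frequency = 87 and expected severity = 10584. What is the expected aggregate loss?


E[S] = E[N] * E[X]
= 87 * 10584
= 920808


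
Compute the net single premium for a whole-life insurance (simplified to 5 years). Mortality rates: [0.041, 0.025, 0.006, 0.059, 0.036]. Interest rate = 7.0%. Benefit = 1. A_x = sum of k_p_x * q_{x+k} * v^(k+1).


v = 0.934579
Year 0: k_p_x=1.0, q=0.041, term=0.038318
Year 1: k_p_x=0.959, q=0.025, term=0.020941
Year 2: k_p_x=0.935025, q=0.006, term=0.00458
Year 3: k_p_x=0.929415, q=0.059, term=0.041834
Year 4: k_p_x=0.874579, q=0.036, term=0.022448
A_x = 0.1281


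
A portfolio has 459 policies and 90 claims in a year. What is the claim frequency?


frequency = claims / policies
= 90 / 459
= 0.1961


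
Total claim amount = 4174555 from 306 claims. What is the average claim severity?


severity = total / number
= 4174555 / 306
= 13642.3366


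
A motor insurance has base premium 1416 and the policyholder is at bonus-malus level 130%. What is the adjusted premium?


adjusted = base * BM_level / 100
= 1416 * 130 / 100
= 1416 * 1.3
= 1840.8


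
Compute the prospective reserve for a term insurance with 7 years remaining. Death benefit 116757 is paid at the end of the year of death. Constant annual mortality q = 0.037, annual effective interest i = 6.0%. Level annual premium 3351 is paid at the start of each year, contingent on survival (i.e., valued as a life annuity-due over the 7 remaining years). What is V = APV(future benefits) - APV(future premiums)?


v = 1/(1+i) = 0.943396
APV(future benefits) per unit = sum_{k=0}^{6} k_p_x * q * v^(k+1) = 0.186606
APV(future benefits) = 116757 * 0.186606 = 21787.5126
Life annuity-due factor ä_{x:7} = sum_{k=0}^{6} k_p_x * v^k = 5.345999
APV(future premiums) = 3351 * 5.345999 = 17914.4423
V = 21787.5126 - 17914.4423
= 3873.0703


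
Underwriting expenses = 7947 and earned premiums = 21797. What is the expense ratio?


Expense ratio = expenses / premiums
= 7947 / 21797
= 0.3646


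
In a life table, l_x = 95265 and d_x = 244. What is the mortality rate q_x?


q_x = d_x / l_x
= 244 / 95265
= 0.0026


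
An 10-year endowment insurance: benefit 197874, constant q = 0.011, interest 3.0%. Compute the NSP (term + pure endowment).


Term component = 17721.96
Pure endowment = 10_p_x * v^10 * benefit = 0.895288 * 0.744094 * 197874 = 131819.4217
NSP = 149541.3817


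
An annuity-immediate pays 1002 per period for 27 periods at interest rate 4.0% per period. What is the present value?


PV = PMT * (1 - (1+i)^(-n)) / i
= 1002 * (1 - (1+0.04)^(-27)) / 0.04
= 1002 * (1 - 0.346817) / 0.04
= 1002 * 16.329586
= 16362.2449


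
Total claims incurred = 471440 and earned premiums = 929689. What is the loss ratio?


Loss ratio = claims / premiums
= 471440 / 929689
= 0.5071


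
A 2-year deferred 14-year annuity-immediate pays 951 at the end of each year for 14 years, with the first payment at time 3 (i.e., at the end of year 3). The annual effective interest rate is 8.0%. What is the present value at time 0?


PV at time 2 of the 14-year annuity-immediate:
a_n = 951 * (1-(1+0.08)^(-14))/0.08 = 7840.2694
Discount back 2 years to time 0:
PV = 7840.2694 * (1+0.08)^(-2)
= 7840.2694 * 0.857339
= 6721.7673


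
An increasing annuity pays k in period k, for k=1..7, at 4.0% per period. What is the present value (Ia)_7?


(Ia)_n = sum_{k=1}^{n} k * v^k, v = 1/(1+i)
v = 0.961538
Sum computed term by term:
(Ia)_7 = 23.0678


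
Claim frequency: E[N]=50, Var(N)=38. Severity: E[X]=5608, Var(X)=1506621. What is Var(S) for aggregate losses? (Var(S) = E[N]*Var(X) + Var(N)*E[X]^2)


Var(S) = E[N]*Var(X) + Var(N)*E[X]^2
= 50*1506621 + 38*5608^2
= 75331050 + 1195087232
= 1.2704e+09


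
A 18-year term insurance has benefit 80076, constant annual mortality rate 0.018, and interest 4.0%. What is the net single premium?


NSP = benefit * sum_{k=0}^{n-1} k_p_x * q * v^(k+1)
With constant q=0.018, v=0.961538
Sum = 0.199873
NSP = 80076 * 0.199873
= 16005.0376


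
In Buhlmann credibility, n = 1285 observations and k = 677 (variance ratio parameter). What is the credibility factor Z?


Z = n / (n + k)
= 1285 / (1285 + 677)
= 1285 / 1962
= 0.6549


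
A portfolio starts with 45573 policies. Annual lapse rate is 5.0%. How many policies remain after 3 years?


remaining = initial * (1 - lapse)^years
= 45573 * (1 - 0.05)^3
= 45573 * 0.857375
= 39073.1509


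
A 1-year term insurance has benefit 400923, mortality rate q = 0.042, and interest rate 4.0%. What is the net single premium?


NSP = benefit * q * v
v = 1/(1+i) = 0.961538
NSP = 400923 * 0.042 * 0.961538
= 16191.1212


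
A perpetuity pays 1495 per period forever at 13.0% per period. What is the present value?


PV = PMT / i
= 1495 / 0.13
= 11500.0


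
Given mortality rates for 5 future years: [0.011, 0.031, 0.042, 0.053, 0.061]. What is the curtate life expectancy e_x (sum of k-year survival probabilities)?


e_x = sum_{k=1}^{n} k_p_x
k_p_x values:
  1_p_x = 0.989
  2_p_x = 0.958341
  3_p_x = 0.918091
  4_p_x = 0.869432
  5_p_x = 0.816397
e_x = 4.5513


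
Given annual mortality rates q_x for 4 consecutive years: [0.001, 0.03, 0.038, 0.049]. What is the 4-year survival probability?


p_k = 1 - q_k for each year
Survival = product of (1 - q_k)
= 0.999 * 0.97 * 0.962 * 0.951
= 0.8865


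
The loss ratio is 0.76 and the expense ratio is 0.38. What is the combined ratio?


Combined ratio = loss ratio + expense ratio
= 0.76 + 0.38
= 1.14


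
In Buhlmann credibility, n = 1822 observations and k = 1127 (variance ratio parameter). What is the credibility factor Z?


Z = n / (n + k)
= 1822 / (1822 + 1127)
= 1822 / 2949
= 0.6178


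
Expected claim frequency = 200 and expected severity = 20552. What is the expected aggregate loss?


E[S] = E[N] * E[X]
= 200 * 20552
= 4.1104e+06


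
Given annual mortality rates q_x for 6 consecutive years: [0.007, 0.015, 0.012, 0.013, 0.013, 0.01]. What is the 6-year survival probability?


p_k = 1 - q_k for each year
Survival = product of (1 - q_k)
= 0.993 * 0.985 * 0.988 * 0.987 * 0.987 * 0.99
= 0.932


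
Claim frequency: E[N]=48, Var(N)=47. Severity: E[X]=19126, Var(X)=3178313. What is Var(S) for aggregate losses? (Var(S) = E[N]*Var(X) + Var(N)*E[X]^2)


Var(S) = E[N]*Var(X) + Var(N)*E[X]^2
= 48*3178313 + 47*19126^2
= 152559024 + 17192782172
= 1.7345e+10


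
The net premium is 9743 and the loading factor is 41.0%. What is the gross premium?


Gross = net * (1 + loading)
= 9743 * (1 + 0.41)
= 9743 * 1.41
= 13737.63


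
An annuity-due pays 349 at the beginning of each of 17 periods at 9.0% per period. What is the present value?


PV_due = PMT * (1-(1+i)^(-n))/i * (1+i)
PV_immediate = 2981.7273
PV_due = 2981.7273 * 1.09
= 3250.0828


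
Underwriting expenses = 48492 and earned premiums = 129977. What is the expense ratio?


Expense ratio = expenses / premiums
= 48492 / 129977
= 0.3731


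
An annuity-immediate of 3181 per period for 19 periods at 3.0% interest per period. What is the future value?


FV = PMT * ((1+i)^n - 1) / i
= 3181 * ((1.03)^19 - 1) / 0.03
= 3181 * (1.753506 - 1) / 0.03
= 79896.7585


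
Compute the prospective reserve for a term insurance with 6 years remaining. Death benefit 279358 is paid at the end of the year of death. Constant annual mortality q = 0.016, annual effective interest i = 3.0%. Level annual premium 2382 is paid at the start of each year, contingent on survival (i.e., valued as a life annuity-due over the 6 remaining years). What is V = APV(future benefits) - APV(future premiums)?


v = 1/(1+i) = 0.970874
APV(future benefits) per unit = sum_{k=0}^{5} k_p_x * q * v^(k+1) = 0.083397
APV(future benefits) = 279358 * 0.083397 = 23297.5906
Life annuity-due factor ä_{x:6} = sum_{k=0}^{5} k_p_x * v^k = 5.368675
APV(future premiums) = 2382 * 5.368675 = 12788.1846
V = 23297.5906 - 12788.1846
= 10509.406


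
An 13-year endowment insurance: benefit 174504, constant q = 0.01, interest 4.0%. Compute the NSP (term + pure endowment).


Term component = 16507.5065
Pure endowment = 13_p_x * v^13 * benefit = 0.877521 * 0.600574 * 174504 = 91966.4675
NSP = 108473.974


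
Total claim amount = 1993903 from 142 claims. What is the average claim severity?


severity = total / number
= 1993903 / 142
= 14041.5704


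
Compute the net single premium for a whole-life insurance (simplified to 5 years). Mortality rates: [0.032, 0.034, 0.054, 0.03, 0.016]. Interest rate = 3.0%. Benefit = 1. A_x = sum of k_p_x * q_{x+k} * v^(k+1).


v = 0.970874
Year 0: k_p_x=1.0, q=0.032, term=0.031068
Year 1: k_p_x=0.968, q=0.034, term=0.031023
Year 2: k_p_x=0.935088, q=0.054, term=0.04621
Year 3: k_p_x=0.884593, q=0.03, term=0.023578
Year 4: k_p_x=0.858055, q=0.016, term=0.011843
A_x = 0.1437


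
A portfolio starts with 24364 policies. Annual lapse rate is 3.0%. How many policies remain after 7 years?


remaining = initial * (1 - lapse)^years
= 24364 * (1 - 0.03)^7
= 24364 * 0.807983
= 19685.694


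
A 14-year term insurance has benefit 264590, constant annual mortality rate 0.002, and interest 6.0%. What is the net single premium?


NSP = benefit * sum_{k=0}^{n-1} k_p_x * q * v^(k+1)
With constant q=0.002, v=0.943396
Sum = 0.018385
NSP = 264590 * 0.018385
= 4864.3911


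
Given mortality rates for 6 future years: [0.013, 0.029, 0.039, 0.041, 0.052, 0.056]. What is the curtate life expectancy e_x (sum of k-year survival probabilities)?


e_x = sum_{k=1}^{n} k_p_x
k_p_x values:
  1_p_x = 0.987
  2_p_x = 0.958377
  3_p_x = 0.921
  4_p_x = 0.883239
  5_p_x = 0.837311
  6_p_x = 0.790421
e_x = 5.3773


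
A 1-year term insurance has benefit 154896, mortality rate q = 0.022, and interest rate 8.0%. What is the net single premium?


NSP = benefit * q * v
v = 1/(1+i) = 0.925926
NSP = 154896 * 0.022 * 0.925926
= 3155.2889


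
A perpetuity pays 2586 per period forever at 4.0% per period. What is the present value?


PV = PMT / i
= 2586 / 0.04
= 64650.0


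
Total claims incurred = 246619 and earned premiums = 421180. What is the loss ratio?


Loss ratio = claims / premiums
= 246619 / 421180
= 0.5855


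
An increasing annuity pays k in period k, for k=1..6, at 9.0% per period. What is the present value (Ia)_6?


(Ia)_n = sum_{k=1}^{n} k * v^k, v = 1/(1+i)
v = 0.917431
Sum computed term by term:
(Ia)_6 = 14.5783


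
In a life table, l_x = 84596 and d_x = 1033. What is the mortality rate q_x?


q_x = d_x / l_x
= 1033 / 84596
= 0.0122


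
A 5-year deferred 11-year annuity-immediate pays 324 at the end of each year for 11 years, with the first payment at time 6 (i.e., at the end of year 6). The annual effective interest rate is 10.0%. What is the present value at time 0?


PV at time 5 of the 11-year annuity-immediate:
a_n = 324 * (1-(1+0.1)^(-11))/0.1 = 2104.3998
Discount back 5 years to time 0:
PV = 2104.3998 * (1+0.1)^(-5)
= 2104.3998 * 0.620921
= 1306.6667


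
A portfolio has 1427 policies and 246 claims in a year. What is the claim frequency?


frequency = claims / policies
= 246 / 1427
= 0.1724


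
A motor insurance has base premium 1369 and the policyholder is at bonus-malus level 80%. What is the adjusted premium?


adjusted = base * BM_level / 100
= 1369 * 80 / 100
= 1369 * 0.8
= 1095.2


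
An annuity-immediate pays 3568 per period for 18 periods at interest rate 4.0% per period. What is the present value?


PV = PMT * (1 - (1+i)^(-n)) / i
= 3568 * (1 - (1+0.04)^(-18)) / 0.04
= 3568 * (1 - 0.493628) / 0.04
= 3568 * 12.659297
= 45168.3716


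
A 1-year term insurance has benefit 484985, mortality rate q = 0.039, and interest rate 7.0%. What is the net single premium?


NSP = benefit * q * v
v = 1/(1+i) = 0.934579
NSP = 484985 * 0.039 * 0.934579
= 17677.0234


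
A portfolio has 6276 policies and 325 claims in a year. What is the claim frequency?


frequency = claims / policies
= 325 / 6276
= 0.0518


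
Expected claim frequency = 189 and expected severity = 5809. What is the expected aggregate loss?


E[S] = E[N] * E[X]
= 189 * 5809
= 1.0979e+06


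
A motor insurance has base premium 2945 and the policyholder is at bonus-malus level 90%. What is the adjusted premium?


adjusted = base * BM_level / 100
= 2945 * 90 / 100
= 2945 * 0.9
= 2650.5


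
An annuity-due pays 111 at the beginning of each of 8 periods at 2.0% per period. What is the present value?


PV_due = PMT * (1-(1+i)^(-n))/i * (1+i)
PV_immediate = 813.1284
PV_due = 813.1284 * 1.02
= 829.391


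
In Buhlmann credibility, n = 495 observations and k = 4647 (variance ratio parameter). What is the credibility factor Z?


Z = n / (n + k)
= 495 / (495 + 4647)
= 495 / 5142
= 0.0963


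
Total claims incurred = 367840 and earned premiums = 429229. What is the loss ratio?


Loss ratio = claims / premiums
= 367840 / 429229
= 0.857


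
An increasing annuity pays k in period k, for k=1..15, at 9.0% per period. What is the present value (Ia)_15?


(Ia)_n = sum_{k=1}^{n} k * v^k, v = 1/(1+i)
v = 0.917431
Sum computed term by term:
(Ia)_15 = 51.8676


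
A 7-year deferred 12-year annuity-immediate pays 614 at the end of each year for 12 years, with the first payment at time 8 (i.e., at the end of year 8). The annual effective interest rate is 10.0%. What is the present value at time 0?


PV at time 7 of the 12-year annuity-immediate:
a_n = 614 * (1-(1+0.1)^(-12))/0.1 = 4183.6068
Discount back 7 years to time 0:
PV = 4183.6068 * (1+0.1)^(-7)
= 4183.6068 * 0.513158
= 2146.8518


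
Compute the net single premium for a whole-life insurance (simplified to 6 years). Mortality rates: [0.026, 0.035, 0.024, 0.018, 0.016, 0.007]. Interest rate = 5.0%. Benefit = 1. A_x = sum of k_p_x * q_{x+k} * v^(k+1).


v = 0.952381
Year 0: k_p_x=1.0, q=0.026, term=0.024762
Year 1: k_p_x=0.974, q=0.035, term=0.030921
Year 2: k_p_x=0.93991, q=0.024, term=0.019486
Year 3: k_p_x=0.917352, q=0.018, term=0.013585
Year 4: k_p_x=0.90084, q=0.016, term=0.011293
Year 5: k_p_x=0.886426, q=0.007, term=0.00463
A_x = 0.1047


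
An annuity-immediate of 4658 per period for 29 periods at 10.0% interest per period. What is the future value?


FV = PMT * ((1+i)^n - 1) / i
= 4658 * ((1.1)^29 - 1) / 0.1
= 4658 * (15.863093 - 1) / 0.1
= 692322.8706


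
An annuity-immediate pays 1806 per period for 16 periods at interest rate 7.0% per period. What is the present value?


PV = PMT * (1 - (1+i)^(-n)) / i
= 1806 * (1 - (1+0.07)^(-16)) / 0.07
= 1806 * (1 - 0.338735) / 0.07
= 1806 * 9.446649
= 17060.6474


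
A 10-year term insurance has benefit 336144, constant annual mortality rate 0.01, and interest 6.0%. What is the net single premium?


NSP = benefit * sum_{k=0}^{n-1} k_p_x * q * v^(k+1)
With constant q=0.01, v=0.943396
Sum = 0.070714
NSP = 336144 * 0.070714
= 23770.0759


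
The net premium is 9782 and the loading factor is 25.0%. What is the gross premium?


Gross = net * (1 + loading)
= 9782 * (1 + 0.25)
= 9782 * 1.25
= 12227.5


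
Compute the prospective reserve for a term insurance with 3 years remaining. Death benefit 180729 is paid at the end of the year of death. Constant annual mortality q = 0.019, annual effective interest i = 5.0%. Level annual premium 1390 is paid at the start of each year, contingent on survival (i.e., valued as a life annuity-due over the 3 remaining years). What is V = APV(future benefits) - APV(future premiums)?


v = 1/(1+i) = 0.952381
APV(future benefits) per unit = sum_{k=0}^{2} k_p_x * q * v^(k+1) = 0.050797
APV(future benefits) = 180729 * 0.050797 = 9180.4023
Life annuity-due factor ä_{x:3} = sum_{k=0}^{2} k_p_x * v^k = 2.807176
APV(future premiums) = 1390 * 2.807176 = 3901.974
V = 9180.4023 - 3901.974
= 5278.4284


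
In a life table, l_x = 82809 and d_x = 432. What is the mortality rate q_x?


q_x = d_x / l_x
= 432 / 82809
= 0.0052


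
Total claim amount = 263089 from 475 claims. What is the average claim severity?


severity = total / number
= 263089 / 475
= 553.8716


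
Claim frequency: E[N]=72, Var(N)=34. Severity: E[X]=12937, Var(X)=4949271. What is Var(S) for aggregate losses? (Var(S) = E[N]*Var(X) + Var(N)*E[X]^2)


Var(S) = E[N]*Var(X) + Var(N)*E[X]^2
= 72*4949271 + 34*12937^2
= 356347512 + 5690442946
= 6.0468e+09


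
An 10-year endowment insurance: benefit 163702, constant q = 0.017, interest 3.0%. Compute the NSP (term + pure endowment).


Term component = 22094.7794
Pure endowment = 10_p_x * v^10 * benefit = 0.842433 * 0.744094 * 163702 = 102616.4336
NSP = 124711.2129


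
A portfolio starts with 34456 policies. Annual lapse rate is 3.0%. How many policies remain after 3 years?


remaining = initial * (1 - lapse)^years
= 34456 * (1 - 0.03)^3
= 34456 * 0.912673
= 31447.0609


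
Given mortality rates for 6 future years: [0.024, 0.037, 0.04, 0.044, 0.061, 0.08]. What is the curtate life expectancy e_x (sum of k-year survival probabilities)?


e_x = sum_{k=1}^{n} k_p_x
k_p_x values:
  1_p_x = 0.976
  2_p_x = 0.939888
  3_p_x = 0.902292
  4_p_x = 0.862592
  5_p_x = 0.809974
  6_p_x = 0.745176
e_x = 5.2359


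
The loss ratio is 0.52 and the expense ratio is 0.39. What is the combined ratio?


Combined ratio = loss ratio + expense ratio
= 0.52 + 0.39
= 0.91


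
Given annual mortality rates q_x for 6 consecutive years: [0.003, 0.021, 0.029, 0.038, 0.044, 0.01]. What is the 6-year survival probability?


p_k = 1 - q_k for each year
Survival = product of (1 - q_k)
= 0.997 * 0.979 * 0.971 * 0.962 * 0.956 * 0.99
= 0.8629


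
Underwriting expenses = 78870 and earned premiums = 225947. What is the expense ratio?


Expense ratio = expenses / premiums
= 78870 / 225947
= 0.3491


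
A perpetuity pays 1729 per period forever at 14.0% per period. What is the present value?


PV = PMT / i
= 1729 / 0.14
= 12350.0


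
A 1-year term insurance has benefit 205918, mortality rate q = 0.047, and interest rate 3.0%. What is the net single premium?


NSP = benefit * q * v
v = 1/(1+i) = 0.970874
NSP = 205918 * 0.047 * 0.970874
= 9396.2583


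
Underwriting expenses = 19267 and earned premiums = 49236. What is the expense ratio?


Expense ratio = expenses / premiums
= 19267 / 49236
= 0.3913


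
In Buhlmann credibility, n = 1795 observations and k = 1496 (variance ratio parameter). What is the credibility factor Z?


Z = n / (n + k)
= 1795 / (1795 + 1496)
= 1795 / 3291
= 0.5454


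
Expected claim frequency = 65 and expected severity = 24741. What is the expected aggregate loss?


E[S] = E[N] * E[X]
= 65 * 24741
= 1.6082e+06


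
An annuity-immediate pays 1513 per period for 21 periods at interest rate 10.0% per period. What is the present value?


PV = PMT * (1 - (1+i)^(-n)) / i
= 1513 * (1 - (1+0.1)^(-21)) / 0.1
= 1513 * (1 - 0.135131) / 0.1
= 1513 * 8.648694
= 13085.4745


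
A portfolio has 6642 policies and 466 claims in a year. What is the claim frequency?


frequency = claims / policies
= 466 / 6642
= 0.0702


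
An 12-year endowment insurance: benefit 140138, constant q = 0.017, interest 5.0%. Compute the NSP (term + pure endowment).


Term component = 19439.7924
Pure endowment = 12_p_x * v^12 * benefit = 0.814033 * 0.556837 * 140138 = 63522.3476
NSP = 82962.14


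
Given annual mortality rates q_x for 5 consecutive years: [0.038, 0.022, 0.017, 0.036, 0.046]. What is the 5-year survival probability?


p_k = 1 - q_k for each year
Survival = product of (1 - q_k)
= 0.962 * 0.978 * 0.983 * 0.964 * 0.954
= 0.8505


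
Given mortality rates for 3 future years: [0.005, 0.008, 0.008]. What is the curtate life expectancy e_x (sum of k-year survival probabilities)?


e_x = sum_{k=1}^{n} k_p_x
k_p_x values:
  1_p_x = 0.995
  2_p_x = 0.98704
  3_p_x = 0.979144
e_x = 2.9612


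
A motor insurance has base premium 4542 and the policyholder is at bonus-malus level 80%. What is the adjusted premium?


adjusted = base * BM_level / 100
= 4542 * 80 / 100
= 4542 * 0.8
= 3633.6


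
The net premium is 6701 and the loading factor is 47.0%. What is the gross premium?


Gross = net * (1 + loading)
= 6701 * (1 + 0.47)
= 6701 * 1.47
= 9850.47


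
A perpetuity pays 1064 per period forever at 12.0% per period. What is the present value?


PV = PMT / i
= 1064 / 0.12
= 8866.6667


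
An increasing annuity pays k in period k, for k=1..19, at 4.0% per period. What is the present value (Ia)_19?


(Ia)_n = sum_{k=1}^{n} k * v^k, v = 1/(1+i)
v = 0.961538
Sum computed term by term:
(Ia)_19 = 116.0273


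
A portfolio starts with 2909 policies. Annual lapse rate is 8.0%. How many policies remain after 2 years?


remaining = initial * (1 - lapse)^years
= 2909 * (1 - 0.08)^2
= 2909 * 0.8464
= 2462.1776


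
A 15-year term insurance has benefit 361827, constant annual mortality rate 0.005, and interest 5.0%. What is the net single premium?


NSP = benefit * sum_{k=0}^{n-1} k_p_x * q * v^(k+1)
With constant q=0.005, v=0.952381
Sum = 0.050348
NSP = 361827 * 0.050348
= 18217.1167


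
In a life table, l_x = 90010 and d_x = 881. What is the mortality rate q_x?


q_x = d_x / l_x
= 881 / 90010
= 0.0098


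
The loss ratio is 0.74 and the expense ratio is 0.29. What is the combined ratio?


Combined ratio = loss ratio + expense ratio
= 0.74 + 0.29
= 1.03


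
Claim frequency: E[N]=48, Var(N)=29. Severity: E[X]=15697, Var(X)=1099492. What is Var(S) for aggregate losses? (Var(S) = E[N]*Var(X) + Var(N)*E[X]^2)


Var(S) = E[N]*Var(X) + Var(N)*E[X]^2
= 48*1099492 + 29*15697^2
= 52775616 + 7145478461
= 7.1983e+09


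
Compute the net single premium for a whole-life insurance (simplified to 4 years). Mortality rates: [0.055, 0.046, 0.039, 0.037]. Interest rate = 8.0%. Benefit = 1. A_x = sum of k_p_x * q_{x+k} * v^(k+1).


v = 0.925926
Year 0: k_p_x=1.0, q=0.055, term=0.050926
Year 1: k_p_x=0.945, q=0.046, term=0.037269
Year 2: k_p_x=0.90153, q=0.039, term=0.027911
Year 3: k_p_x=0.86637, q=0.037, term=0.023562
A_x = 0.1397


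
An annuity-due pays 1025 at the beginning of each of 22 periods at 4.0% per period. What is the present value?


PV_due = PMT * (1-(1+i)^(-n))/i * (1+i)
PV_immediate = 14812.3932
PV_due = 14812.3932 * 1.04
= 15404.8889


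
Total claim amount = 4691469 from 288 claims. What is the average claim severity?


severity = total / number
= 4691469 / 288
= 16289.8229


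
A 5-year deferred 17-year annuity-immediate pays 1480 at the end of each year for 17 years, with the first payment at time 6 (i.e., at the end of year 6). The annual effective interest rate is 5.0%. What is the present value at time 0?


PV at time 5 of the 17-year annuity-immediate:
a_n = 1480 * (1-(1+0.05)^(-17))/0.05 = 16685.618
Discount back 5 years to time 0:
PV = 16685.618 * (1+0.05)^(-5)
= 16685.618 * 0.783526
= 13073.6183
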